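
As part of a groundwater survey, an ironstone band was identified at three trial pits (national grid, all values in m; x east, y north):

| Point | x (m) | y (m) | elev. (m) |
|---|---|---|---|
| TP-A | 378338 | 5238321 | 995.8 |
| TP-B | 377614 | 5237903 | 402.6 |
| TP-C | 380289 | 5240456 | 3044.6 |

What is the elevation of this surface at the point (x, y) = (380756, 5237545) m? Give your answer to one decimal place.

2007.3 m

Two edge vectors: TP-A→TP-B = (-724, -418, -593.2), TP-A→TP-C = (1951, 2135, 2048.8).
Normal n = (TP-A→TP-B) × (TP-A→TP-C) = (410083.6, 325998, -730222).
So ∂z/∂x = −n_x/n_z = 0.561587572 and ∂z/∂y = −n_y/n_z = 0.446436837.
Intercept c from TP-A: 995.8 − 212469.92 − 2338579.46 = −2550053.58.
At (380756, 5237545): z = 213827.8 + 2338233.0 − 2550053.58 = 2007.3 m.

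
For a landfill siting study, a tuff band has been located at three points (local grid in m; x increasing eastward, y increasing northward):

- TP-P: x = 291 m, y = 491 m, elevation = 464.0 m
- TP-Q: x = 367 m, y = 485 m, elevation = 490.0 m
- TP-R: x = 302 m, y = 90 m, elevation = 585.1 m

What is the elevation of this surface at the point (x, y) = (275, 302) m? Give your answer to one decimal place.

514.3 m

Two edge vectors: TP-P→TP-Q = (76, -6, 26), TP-P→TP-R = (11, -401, 121.1).
Normal n = (TP-P→TP-Q) × (TP-P→TP-R) = (9699.4, -8917.6, -30410).
So ∂z/∂x = −n_x/n_z = 0.31895 and ∂z/∂y = −n_y/n_z = −0.29325.
Intercept c from TP-P: 464 − 92.82 + 143.98 = 515.17.
At (275, 302): z = 87.7 − 88.6 + 515.17 = 514.3 m.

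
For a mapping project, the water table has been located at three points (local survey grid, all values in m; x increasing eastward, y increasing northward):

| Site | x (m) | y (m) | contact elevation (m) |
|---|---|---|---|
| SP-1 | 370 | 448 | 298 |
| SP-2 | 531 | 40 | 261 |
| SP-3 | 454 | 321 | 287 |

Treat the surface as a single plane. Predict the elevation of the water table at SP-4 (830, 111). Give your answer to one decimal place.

272.4 m

Two edge vectors: SP-1→SP-2 = (161, -408, -37), SP-1→SP-3 = (84, -127, -11).
Normal n = (SP-1→SP-2) × (SP-1→SP-3) = (-211, -1337, 13825).
So ∂z/∂x = −n_x/n_z = 0.01526 and ∂z/∂y = −n_y/n_z = 0.09671.
Intercept c from SP-1: 298 − 5.65 − 43.33 = 249.03.
At (830, 111): z = 12.7 + 10.7 + 249.03 = 272.4 m.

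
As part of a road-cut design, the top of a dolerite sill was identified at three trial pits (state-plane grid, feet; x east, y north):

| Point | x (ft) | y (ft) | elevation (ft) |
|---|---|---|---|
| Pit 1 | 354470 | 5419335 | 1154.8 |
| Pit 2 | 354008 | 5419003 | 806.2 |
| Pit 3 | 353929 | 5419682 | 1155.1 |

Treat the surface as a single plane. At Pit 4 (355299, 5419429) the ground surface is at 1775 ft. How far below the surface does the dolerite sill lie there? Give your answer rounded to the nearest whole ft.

273 ft

Two edge vectors: Pit 1→Pit 2 = (-462, -332, -348.6), Pit 1→Pit 3 = (-541, 347, 0.3).
Normal n = (Pit 1→Pit 2) × (Pit 1→Pit 3) = (120864.6, 188731.2, -339926).
So ∂z/∂x = −n_x/n_z = 0.35556150 and ∂z/∂y = −n_y/n_z = 0.55521261.
Intercept c from Pit 1: 1154.8 − 126035.89 − 3008883.10 = −3133764.19.
At (355299, 5419429): z_contact = 126330.6 + 3008935.3 − 3133764.19 = 1501.8 ft.
Depth below ground = 1775 − 1501.8 = 273 ft.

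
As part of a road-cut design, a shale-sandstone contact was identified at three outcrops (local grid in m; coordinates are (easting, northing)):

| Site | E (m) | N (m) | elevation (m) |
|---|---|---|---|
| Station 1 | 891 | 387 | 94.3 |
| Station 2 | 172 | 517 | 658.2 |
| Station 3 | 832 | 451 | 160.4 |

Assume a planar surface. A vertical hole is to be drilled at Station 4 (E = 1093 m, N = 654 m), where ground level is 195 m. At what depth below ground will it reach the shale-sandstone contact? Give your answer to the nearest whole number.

Two edge vectors: Station 1→Station 2 = (-719, 130, 563.9), Station 1→Station 3 = (-59, 64, 66.1).
Normal n = (Station 1→Station 2) × (Station 1→Station 3) = (-27496.6, 14255.8, -38346).
So ∂z/∂E = −n_x/n_z = −0.71707 and ∂z/∂N = −n_y/n_z = 0.37177.
Intercept c from Station 1: 94.3 + 638.91 − 143.87 = 589.33.
At (1093, 654): z_contact = −783.8 + 243.1 + 589.33 = 48.7 m.
Depth below ground = 195 − 48.7 = 146 m.

146 m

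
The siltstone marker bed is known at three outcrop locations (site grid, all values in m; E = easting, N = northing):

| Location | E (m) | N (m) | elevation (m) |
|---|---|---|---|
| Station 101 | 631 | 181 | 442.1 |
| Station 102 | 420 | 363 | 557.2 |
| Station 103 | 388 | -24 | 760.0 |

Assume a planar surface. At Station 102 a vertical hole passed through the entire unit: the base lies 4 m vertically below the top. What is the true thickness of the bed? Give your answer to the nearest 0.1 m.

Two edge vectors: Station 101→Station 102 = (-211, 182, 115.1), Station 101→Station 103 = (-243, -205, 317.9).
Normal n = (Station 101→Station 102) × (Station 101→Station 103) = (81453.3, 39107.6, 87481).
So ∂z/∂E = −n_x/n_z = −0.93110 and ∂z/∂N = −n_y/n_z = −0.44704.
|∇z| = √(a²+b²) = 1.03285, so dip δ = arctan(1.03285) = 45.93°.
True thickness = vertical thickness × cos δ = 4 × cos 45.93° = 2.8 m.

2.8 m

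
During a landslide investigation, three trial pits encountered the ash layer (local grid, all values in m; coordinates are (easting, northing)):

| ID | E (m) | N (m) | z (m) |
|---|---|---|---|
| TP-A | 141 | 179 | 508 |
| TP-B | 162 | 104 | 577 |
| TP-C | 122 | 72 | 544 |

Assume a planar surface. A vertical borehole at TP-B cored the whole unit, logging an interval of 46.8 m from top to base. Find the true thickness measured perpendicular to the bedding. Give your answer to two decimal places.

27.28 m

Two edge vectors: TP-A→TP-B = (21, -75, 69), TP-A→TP-C = (-19, -107, 36).
Normal n = (TP-A→TP-B) × (TP-A→TP-C) = (4683, -2067, -3672).
So ∂z/∂E = −n_x/n_z = 1.27533 and ∂z/∂N = −n_y/n_z = −0.56291.
|∇z| = √(a²+b²) = 1.39403, so dip δ = arctan(1.39403) = 54.35°.
True thickness = vertical thickness × cos δ = 46.8 × cos 54.35° = 27.28 m.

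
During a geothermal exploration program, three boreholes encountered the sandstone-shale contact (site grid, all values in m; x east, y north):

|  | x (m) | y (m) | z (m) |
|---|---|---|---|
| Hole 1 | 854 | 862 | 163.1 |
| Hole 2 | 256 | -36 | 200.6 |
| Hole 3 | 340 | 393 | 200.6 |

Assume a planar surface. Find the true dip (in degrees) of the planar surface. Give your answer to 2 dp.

Let the plane be z = a·x + b·y + c.
Hole 2−Hole 1: −598a − 898b = 37.5;  Hole 3−Hole 1: −514a − 469b = 37.5.
Solving gives a = −0.08883, b = 0.01739.
Gradient magnitude |∇z| = √(a² + b²) = √(0.00789 + 0.00030) = 0.09051.
True dip = arctan(0.09051) = 5.17°, dipping toward E (azimuth ≈ 101°).

5.17°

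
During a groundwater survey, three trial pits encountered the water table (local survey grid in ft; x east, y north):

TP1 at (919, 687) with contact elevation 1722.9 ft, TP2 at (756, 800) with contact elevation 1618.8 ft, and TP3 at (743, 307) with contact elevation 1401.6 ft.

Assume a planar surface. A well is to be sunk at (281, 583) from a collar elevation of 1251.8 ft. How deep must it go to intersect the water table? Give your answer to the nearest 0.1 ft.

Two edge vectors: TP1→TP2 = (-163, 113, -104.1), TP1→TP3 = (-176, -380, -321.3).
Normal n = (TP1→TP2) × (TP1→TP3) = (-75864.9, -34050.3, 81828).
So ∂z/∂x = −n_x/n_z = 0.92713 and ∂z/∂y = −n_y/n_z = 0.41612.
Intercept c from TP1: 1722.9 − 852.03 − 285.87 = 585.00.
At (281, 583): z_contact = 260.52 + 242.60 + 585.00 = 1088.12 ft.
Depth below ground = 1251.8 − 1088.12 = 163.7 ft.

163.7 ft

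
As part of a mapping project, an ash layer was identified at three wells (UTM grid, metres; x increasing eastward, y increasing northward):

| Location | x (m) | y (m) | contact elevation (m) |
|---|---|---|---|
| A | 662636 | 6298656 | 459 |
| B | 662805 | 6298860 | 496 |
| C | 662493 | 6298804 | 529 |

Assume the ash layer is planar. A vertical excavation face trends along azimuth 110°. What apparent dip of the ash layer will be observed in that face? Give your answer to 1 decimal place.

Let the plane be z = a·x + b·y + c.
B−A: 169a + 204b = 37;  C−A: −143a + 148b = 70.
Solving gives a = −0.16248, b = 0.31598.
Unit vector along 110° is (sin 110°, cos 110°) = (0.9397, -0.3420).
Slope in that direction = a·(0.9397) + b·(-0.3420) = −0.26076.
Apparent dip = arctan|0.26076| = 14.6° (true dip is 19.6°, so apparent ≤ true as expected).

14.6°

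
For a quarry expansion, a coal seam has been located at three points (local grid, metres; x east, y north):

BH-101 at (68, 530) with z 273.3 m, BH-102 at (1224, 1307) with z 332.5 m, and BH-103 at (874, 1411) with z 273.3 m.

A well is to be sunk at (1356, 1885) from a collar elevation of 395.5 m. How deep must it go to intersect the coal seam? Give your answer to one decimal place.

Two edge vectors: BH-101→BH-102 = (1156, 777, 59.2), BH-101→BH-103 = (806, 881, 0).
Normal n = (BH-101→BH-102) × (BH-101→BH-103) = (-52155.2, 47715.2, 392174).
So ∂z/∂x = −n_x/n_z = 0.132990 and ∂z/∂y = −n_y/n_z = −0.121668.
Intercept c from BH-101: 273.3 − 9.04 + 64.48 = 328.74.
At (1356, 1885): z_contact = 180.33 − 229.35 + 328.74 = 279.73 m.
Depth below ground = 395.5 − 279.73 = 115.8 m.

115.8 m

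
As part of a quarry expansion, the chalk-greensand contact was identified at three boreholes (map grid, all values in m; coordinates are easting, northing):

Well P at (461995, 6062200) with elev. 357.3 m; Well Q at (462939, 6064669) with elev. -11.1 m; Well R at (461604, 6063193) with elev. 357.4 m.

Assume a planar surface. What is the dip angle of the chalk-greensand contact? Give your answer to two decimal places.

11.68°

Let the plane be z = a·easting + b·northing + c.
Well Q−Well P: 944a + 2469b = −368.4;  Well R−Well P: −391a + 993b = 0.1.
Solving gives a = −0.19239, b = −0.07565.
Gradient magnitude |∇z| = √(a² + b²) = √(0.03701 + 0.00572) = 0.20673.
True dip = arctan(0.20673) = 11.68°, dipping toward ENE (azimuth ≈ 069°).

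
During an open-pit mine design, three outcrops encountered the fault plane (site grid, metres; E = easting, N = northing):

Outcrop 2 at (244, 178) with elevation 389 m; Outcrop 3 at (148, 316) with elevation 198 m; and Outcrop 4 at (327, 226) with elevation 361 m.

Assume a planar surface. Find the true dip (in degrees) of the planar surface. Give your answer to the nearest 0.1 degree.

50.2°

Let the plane be z = a·E + b·N + c.
Outcrop 3−Outcrop 2: −96a + 138b = −191;  Outcrop 4−Outcrop 2: 83a + 48b = −28.
Solving gives a = 0.33022, b = −1.15434.
Gradient magnitude |∇z| = √(a² + b²) = √(0.10905 + 1.33250) = 1.20064.
True dip = arctan(1.20064) = 50.2°, dipping toward NNW (azimuth ≈ 344°).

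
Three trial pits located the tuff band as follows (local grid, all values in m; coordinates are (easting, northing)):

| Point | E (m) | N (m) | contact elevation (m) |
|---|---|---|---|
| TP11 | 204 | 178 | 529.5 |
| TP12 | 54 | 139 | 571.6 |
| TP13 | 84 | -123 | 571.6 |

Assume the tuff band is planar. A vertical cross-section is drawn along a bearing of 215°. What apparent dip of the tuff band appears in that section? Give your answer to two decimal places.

10.31°

Two edge vectors: TP11→TP12 = (-150, -39, 42.1), TP11→TP13 = (-120, -301, 42.1).
Normal n = (TP11→TP12) × (TP11→TP13) = (11030.2, 1263, 40470).
So ∂z/∂E = −n_x/n_z = −0.27255 and ∂z/∂N = −n_y/n_z = −0.03121.
Unit vector along 215° is (sin 215°, cos 215°) = (-0.5736, -0.8192).
Slope in that direction = a·(-0.5736) + b·(-0.8192) = 0.18189.
Apparent dip = arctan|0.18189| = 10.31° (true dip is 15.3°, so apparent ≤ true as expected).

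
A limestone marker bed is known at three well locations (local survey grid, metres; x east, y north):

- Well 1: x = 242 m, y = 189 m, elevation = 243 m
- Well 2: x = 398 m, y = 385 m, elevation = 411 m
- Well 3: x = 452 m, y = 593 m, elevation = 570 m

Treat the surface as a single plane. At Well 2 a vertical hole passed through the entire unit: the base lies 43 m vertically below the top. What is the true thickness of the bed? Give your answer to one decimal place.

Let the plane be z = a·x + b·y + c.
Well 2−Well 1: 156a + 196b = 168;  Well 3−Well 1: 210a + 404b = 327.
Solving gives a = 0.17289, b = 0.71954.
|∇z| = √(a²+b²) = 0.74002, so dip δ = arctan(0.74002) = 36.50°.
True thickness = vertical thickness × cos δ = 43 × cos 36.50° = 34.6 m.

34.6 m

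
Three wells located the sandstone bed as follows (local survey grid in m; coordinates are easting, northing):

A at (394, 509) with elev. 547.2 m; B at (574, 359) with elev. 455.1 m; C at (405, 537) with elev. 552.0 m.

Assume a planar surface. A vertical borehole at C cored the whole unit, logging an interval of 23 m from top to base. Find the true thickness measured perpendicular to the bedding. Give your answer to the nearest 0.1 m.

21.4 m

Let the plane be z = a·easting + b·northing + c.
B−A: 180a − 150b = −92.1;  C−A: 11a + 28b = 4.8.
Solving gives a = −0.27785, b = 0.28058.
|∇z| = √(a²+b²) = 0.39487, so dip δ = arctan(0.39487) = 21.55°.
True thickness = vertical thickness × cos δ = 23 × cos 21.55° = 21.4 m.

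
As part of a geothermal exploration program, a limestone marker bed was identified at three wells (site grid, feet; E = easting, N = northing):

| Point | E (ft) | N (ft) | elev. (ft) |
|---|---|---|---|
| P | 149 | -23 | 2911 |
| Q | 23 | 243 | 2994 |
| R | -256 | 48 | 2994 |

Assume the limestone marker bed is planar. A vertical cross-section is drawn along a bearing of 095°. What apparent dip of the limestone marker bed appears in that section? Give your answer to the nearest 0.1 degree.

10.4°

Two edge vectors: P→Q = (-126, 266, 83), P→R = (-405, 71, 83).
Normal n = (P→Q) × (P→R) = (16185, -23157, 98784).
So ∂z/∂E = −n_x/n_z = −0.16384 and ∂z/∂N = −n_y/n_z = 0.23442.
Unit vector along 095° is (sin 95°, cos 95°) = (0.9962, -0.0872).
Slope in that direction = a·(0.9962) + b·(-0.0872) = −0.18365.
Apparent dip = arctan|0.18365| = 10.4° (true dip is 16.0°, so apparent ≤ true as expected).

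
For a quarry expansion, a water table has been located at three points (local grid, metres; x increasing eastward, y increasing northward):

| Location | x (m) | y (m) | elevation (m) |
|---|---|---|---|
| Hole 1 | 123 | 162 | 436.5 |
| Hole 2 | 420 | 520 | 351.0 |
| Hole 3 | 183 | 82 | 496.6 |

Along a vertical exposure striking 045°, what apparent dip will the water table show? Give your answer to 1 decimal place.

Let the plane be z = a·x + b·y + c.
Hole 2−Hole 1: 297a + 358b = −85.5;  Hole 3−Hole 1: 60a − 80b = 60.1.
Solving gives a = 0.32440, b = −0.50795.
Unit vector along 045° is (sin 45°, cos 45°) = (0.7071, 0.7071).
Slope in that direction = a·(0.7071) + b·(0.7071) = −0.12979.
Apparent dip = arctan|0.12979| = 7.4° (true dip is 31.1°, so apparent ≤ true as expected).

7.4°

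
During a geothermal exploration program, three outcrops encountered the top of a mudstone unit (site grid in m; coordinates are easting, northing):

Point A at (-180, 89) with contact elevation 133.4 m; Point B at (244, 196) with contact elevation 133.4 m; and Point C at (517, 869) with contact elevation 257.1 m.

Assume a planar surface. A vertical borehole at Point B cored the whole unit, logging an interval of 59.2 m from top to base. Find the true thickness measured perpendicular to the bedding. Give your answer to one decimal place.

Two edge vectors: Point A→Point B = (424, 107, 0), Point A→Point C = (697, 780, 123.7).
Normal n = (Point A→Point B) × (Point A→Point C) = (13235.9, -52448.8, 256141).
So ∂z/∂easting = −n_x/n_z = −0.05167 and ∂z/∂northing = −n_y/n_z = 0.20477.
|∇z| = √(a²+b²) = 0.21118, so dip δ = arctan(0.21118) = 11.92°.
True thickness = vertical thickness × cos δ = 59.2 × cos 11.92° = 57.9 m.

57.9 m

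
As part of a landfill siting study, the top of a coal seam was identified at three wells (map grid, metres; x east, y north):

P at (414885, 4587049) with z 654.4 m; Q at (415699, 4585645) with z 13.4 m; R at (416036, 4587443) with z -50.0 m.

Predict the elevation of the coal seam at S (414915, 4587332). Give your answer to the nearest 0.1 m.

659.2 m

Let the plane be z = a·x + b·y + c.
Q−P: 814a − 1404b = −641;  R−P: 1151a + 394b = −704.4.
Solving gives a = −0.641048577, b = 0.084890640.
Then c = 654.4 − a·414885 − b·4587049 = −122781.69.
At (414915, 4587332): z = −265980.7 + 389421.5 − 122781.69 = 659.2 m.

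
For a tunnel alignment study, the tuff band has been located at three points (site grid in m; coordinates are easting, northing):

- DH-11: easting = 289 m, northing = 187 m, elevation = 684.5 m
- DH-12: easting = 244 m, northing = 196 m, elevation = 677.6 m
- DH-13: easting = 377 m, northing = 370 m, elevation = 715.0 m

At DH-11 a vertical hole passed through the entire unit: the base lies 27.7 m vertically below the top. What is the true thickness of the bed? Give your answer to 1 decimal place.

27.2 m

Two edge vectors: DH-11→DH-12 = (-45, 9, -6.9), DH-11→DH-13 = (88, 183, 30.5).
Normal n = (DH-11→DH-12) × (DH-11→DH-13) = (1537.2, 765.3, -9027).
So ∂z/∂easting = −n_x/n_z = 0.17029 and ∂z/∂northing = −n_y/n_z = 0.08478.
|∇z| = √(a²+b²) = 0.19023, so dip δ = arctan(0.19023) = 10.77°.
True thickness = vertical thickness × cos δ = 27.7 × cos 10.77° = 27.2 m.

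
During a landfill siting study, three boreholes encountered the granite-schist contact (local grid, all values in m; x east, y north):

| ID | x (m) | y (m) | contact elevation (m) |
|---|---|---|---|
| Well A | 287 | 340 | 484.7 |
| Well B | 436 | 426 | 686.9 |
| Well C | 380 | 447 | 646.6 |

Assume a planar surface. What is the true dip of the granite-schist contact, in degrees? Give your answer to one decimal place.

Two edge vectors: Well A→Well B = (149, 86, 202.2), Well A→Well C = (93, 107, 161.9).
Normal n = (Well A→Well B) × (Well A→Well C) = (-7712, -5318.5, 7945).
So ∂z/∂x = −n_x/n_z = 0.97067 and ∂z/∂y = −n_y/n_z = 0.66941.
Gradient magnitude |∇z| = √(a² + b²) = √(0.94221 + 0.44812) = 1.17912.
True dip = arctan(1.17912) = 49.7°, dipping toward SW (azimuth ≈ 235°).

49.7°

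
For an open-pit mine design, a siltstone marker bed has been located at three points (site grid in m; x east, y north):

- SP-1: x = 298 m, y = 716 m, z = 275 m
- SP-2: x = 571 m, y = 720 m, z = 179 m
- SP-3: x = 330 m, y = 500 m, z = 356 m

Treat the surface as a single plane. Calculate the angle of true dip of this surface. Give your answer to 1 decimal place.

Two edge vectors: SP-1→SP-2 = (273, 4, -96), SP-1→SP-3 = (32, -216, 81).
Normal n = (SP-1→SP-2) × (SP-1→SP-3) = (-20412, -25185, -59096).
So ∂z/∂x = −n_x/n_z = −0.34540 and ∂z/∂y = −n_y/n_z = −0.42617.
Gradient magnitude |∇z| = √(a² + b²) = √(0.11930 + 0.18162) = 0.54857.
True dip = arctan(0.54857) = 28.7°, dipping toward NE (azimuth ≈ 039°).

28.7°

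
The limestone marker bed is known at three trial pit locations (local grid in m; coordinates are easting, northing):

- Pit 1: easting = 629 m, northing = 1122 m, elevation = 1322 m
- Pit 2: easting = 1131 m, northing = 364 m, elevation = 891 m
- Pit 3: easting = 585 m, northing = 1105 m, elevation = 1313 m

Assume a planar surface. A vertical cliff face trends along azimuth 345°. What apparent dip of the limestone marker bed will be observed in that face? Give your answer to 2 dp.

28.57°

Two edge vectors: Pit 1→Pit 2 = (502, -758, -431), Pit 1→Pit 3 = (-44, -17, -9).
Normal n = (Pit 1→Pit 2) × (Pit 1→Pit 3) = (-505, 23482, -41886).
So ∂z/∂easting = −n_x/n_z = −0.01206 and ∂z/∂northing = −n_y/n_z = 0.56062.
Unit vector along 345° is (sin 345°, cos 345°) = (-0.2588, 0.9659).
Slope in that direction = a·(-0.2588) + b·(0.9659) = 0.54463.
Apparent dip = arctan|0.54463| = 28.57° (true dip is 29.3°, so apparent ≤ true as expected).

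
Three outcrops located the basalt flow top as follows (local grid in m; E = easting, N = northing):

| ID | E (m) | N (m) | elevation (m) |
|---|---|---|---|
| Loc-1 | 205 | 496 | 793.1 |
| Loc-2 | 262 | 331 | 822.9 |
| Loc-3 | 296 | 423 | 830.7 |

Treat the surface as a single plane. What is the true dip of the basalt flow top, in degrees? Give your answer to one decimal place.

20.5°

Let the plane be z = a·E + b·N + c.
Loc-2−Loc-1: 57a − 165b = 29.8;  Loc-3−Loc-1: 91a − 73b = 37.6.
Solving gives a = 0.37116, b = −0.05239.
Gradient magnitude |∇z| = √(a² + b²) = √(0.13776 + 0.00274) = 0.37484.
True dip = arctan(0.37484) = 20.5°, dipping toward W (azimuth ≈ 278°).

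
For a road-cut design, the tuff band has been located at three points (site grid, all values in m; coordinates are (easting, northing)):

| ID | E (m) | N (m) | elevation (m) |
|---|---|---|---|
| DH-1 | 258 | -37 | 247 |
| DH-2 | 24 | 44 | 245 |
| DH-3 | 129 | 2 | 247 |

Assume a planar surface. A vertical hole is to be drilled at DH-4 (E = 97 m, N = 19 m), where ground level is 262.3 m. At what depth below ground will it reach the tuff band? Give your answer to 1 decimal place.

Two edge vectors: DH-1→DH-2 = (-234, 81, -2), DH-1→DH-3 = (-129, 39, 0).
Normal n = (DH-1→DH-2) × (DH-1→DH-3) = (78, 258, 1323).
So ∂z/∂E = −n_x/n_z = −0.05896 and ∂z/∂N = −n_y/n_z = −0.19501.
Intercept c from DH-1: 247 + 15.21 − 7.22 = 255.00.
At (97, 19): z_contact = −5.72 − 3.71 + 255.00 = 245.57 m.
Depth below ground = 262.3 − 245.57 = 16.7 m.

16.7 m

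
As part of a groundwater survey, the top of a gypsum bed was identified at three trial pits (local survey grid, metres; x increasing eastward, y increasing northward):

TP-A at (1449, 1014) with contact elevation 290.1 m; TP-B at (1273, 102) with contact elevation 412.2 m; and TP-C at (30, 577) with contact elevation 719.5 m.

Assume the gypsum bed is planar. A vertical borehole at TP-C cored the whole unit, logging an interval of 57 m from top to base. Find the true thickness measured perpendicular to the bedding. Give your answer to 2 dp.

54.76 m

Let the plane be z = a·x + b·y + c.
TP-B−TP-A: −176a − 912b = 122.1;  TP-C−TP-A: −1419a − 437b = 429.4.
Solving gives a = −0.27789, b = −0.08025.
|∇z| = √(a²+b²) = 0.28925, so dip δ = arctan(0.28925) = 16.13°.
True thickness = vertical thickness × cos δ = 57 × cos 16.13° = 54.76 m.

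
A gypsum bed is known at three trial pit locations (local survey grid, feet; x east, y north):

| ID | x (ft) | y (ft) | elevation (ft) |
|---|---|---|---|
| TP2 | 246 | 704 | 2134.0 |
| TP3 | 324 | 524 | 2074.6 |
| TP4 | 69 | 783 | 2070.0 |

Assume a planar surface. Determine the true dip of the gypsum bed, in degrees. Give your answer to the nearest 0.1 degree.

Two edge vectors: TP2→TP3 = (78, -180, -59.4), TP2→TP4 = (-177, 79, -64).
Normal n = (TP2→TP3) × (TP2→TP4) = (16212.6, 15505.8, -25698).
So ∂z/∂x = −n_x/n_z = 0.63089 and ∂z/∂y = −n_y/n_z = 0.60339.
Gradient magnitude |∇z| = √(a² + b²) = √(0.39802 + 0.36407) = 0.87298.
True dip = arctan(0.87298) = 41.1°, dipping toward SW (azimuth ≈ 226°).

41.1°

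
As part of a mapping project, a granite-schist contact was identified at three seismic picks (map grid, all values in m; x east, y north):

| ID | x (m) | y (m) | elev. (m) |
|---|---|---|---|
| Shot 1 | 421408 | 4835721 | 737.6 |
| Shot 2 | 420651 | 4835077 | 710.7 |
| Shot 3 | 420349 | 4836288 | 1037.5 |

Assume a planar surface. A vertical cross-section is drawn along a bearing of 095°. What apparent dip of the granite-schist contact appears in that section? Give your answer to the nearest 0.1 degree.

Two edge vectors: Shot 1→Shot 2 = (-757, -644, -26.9), Shot 1→Shot 3 = (-1059, 567, 299.9).
Normal n = (Shot 1→Shot 2) × (Shot 1→Shot 3) = (-177883.3, 255511.4, -1111215).
So ∂z/∂x = −n_x/n_z = −0.16008 and ∂z/∂y = −n_y/n_z = 0.22994.
Unit vector along 095° is (sin 95°, cos 95°) = (0.9962, -0.0872).
Slope in that direction = a·(0.9962) + b·(-0.0872) = −0.17951.
Apparent dip = arctan|0.17951| = 10.2° (true dip is 15.7°, so apparent ≤ true as expected).

10.2°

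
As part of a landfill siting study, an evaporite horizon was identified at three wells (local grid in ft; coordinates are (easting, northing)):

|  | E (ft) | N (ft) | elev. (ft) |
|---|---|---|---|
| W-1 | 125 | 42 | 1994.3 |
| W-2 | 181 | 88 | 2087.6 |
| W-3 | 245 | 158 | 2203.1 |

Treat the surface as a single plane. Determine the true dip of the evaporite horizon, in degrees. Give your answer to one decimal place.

Let the plane be z = a·E + b·N + c.
W-2−W-1: 56a + 46b = 93.3;  W-3−W-1: 120a + 116b = 208.8.
Solving gives a = 1.24795, b = 0.50902.
Gradient magnitude |∇z| = √(a² + b²) = √(1.55738 + 0.25910) = 1.34777.
True dip = arctan(1.34777) = 53.4°, dipping toward WSW (azimuth ≈ 248°).

53.4°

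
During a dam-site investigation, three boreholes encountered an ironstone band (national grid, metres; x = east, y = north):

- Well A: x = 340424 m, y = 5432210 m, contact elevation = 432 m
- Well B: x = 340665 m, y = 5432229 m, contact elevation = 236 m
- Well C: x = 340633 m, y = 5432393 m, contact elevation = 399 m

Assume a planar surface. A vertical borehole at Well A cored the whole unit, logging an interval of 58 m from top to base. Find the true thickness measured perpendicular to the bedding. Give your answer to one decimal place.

37.1 m

Two edge vectors: Well A→Well B = (241, 19, -196), Well A→Well C = (209, 183, -33).
Normal n = (Well A→Well B) × (Well A→Well C) = (35241, -33011, 40132).
So ∂z/∂x = −n_x/n_z = −0.87813 and ∂z/∂y = −n_y/n_z = 0.82256.
|∇z| = √(a²+b²) = 1.20321, so dip δ = arctan(1.20321) = 50.27°.
True thickness = vertical thickness × cos δ = 58 × cos 50.27° = 37.1 m.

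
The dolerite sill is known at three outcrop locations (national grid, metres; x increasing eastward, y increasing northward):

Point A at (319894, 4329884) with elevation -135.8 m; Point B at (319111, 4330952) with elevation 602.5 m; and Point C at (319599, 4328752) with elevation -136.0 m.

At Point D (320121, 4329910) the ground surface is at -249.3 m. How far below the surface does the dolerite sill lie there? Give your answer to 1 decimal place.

39.7 m

Let the plane be z = a·x + b·y + c.
Point B−Point A: −783a + 1068b = 738.3;  Point C−Point A: −295a − 1132b = −0.2.
Solving gives a = −0.695464352, b = 0.181415180.
Then c = -135.8 − a·319894 − b·4329884 = −563167.61.
At (320121, 4329910): z_contact = −222632.74 + 785511.40 − 563167.61 = -288.95 m.
Depth below ground = -249.3 − (-288.95) = 39.7 m.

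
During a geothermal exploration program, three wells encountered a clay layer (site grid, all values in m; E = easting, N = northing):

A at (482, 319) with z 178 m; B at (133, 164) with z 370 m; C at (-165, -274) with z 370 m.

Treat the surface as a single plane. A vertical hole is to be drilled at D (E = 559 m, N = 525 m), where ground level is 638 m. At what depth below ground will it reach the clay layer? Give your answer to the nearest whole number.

410 m

Let the plane be z = a·E + b·N + c.
B−A: −349a − 155b = 192;  C−A: −647a − 593b = 192.
Solving gives a = −0.78836, b = 0.53637.
Then c = 178 − a·482 − b·319 = 386.89.
At (559, 525): z_contact = −440.7 + 281.6 + 386.89 = 227.8 m.
Depth below ground = 638 − 227.8 = 410 m.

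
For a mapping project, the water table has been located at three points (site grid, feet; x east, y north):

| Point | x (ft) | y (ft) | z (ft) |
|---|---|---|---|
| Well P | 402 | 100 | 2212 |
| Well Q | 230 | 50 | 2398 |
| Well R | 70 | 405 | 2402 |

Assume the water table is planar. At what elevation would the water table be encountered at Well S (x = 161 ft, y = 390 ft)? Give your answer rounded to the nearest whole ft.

Two edge vectors: Well P→Well Q = (-172, -50, 186), Well P→Well R = (-332, 305, 190).
Normal n = (Well P→Well Q) × (Well P→Well R) = (-66230, -29072, -69060).
So ∂z/∂x = −n_x/n_z = −0.95902 and ∂z/∂y = −n_y/n_z = −0.42097.
Intercept c from Well P: 2212 + 385.53 + 42.10 = 2639.62.
At (161, 390): z = −154.4 − 164.2 + 2639.62 = 2321.0 ft.

2321 ft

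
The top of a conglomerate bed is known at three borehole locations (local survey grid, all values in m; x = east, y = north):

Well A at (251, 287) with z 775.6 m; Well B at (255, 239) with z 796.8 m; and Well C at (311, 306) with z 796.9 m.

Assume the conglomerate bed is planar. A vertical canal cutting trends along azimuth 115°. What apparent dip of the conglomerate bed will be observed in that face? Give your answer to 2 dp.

Let the plane be z = a·x + b·y + c.
Well B−Well A: 4a − 48b = 21.2;  Well C−Well A: 60a + 19b = 21.3.
Solving gives a = 0.48214, b = −0.40149.
Unit vector along 115° is (sin 115°, cos 115°) = (0.9063, -0.4226).
Slope in that direction = a·(0.9063) + b·(-0.4226) = 0.60664.
Apparent dip = arctan|0.60664| = 31.24° (true dip is 32.1°, so apparent ≤ true as expected).

31.24°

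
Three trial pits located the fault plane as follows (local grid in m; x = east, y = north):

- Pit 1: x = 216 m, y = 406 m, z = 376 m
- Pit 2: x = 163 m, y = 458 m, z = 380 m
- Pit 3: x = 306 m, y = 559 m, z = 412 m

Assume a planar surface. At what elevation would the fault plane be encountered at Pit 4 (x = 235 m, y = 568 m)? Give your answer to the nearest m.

407 m

Two edge vectors: Pit 1→Pit 2 = (-53, 52, 4), Pit 1→Pit 3 = (90, 153, 36).
Normal n = (Pit 1→Pit 2) × (Pit 1→Pit 3) = (1260, 2268, -12789).
So ∂z/∂x = −n_x/n_z = 0.09852 and ∂z/∂y = −n_y/n_z = 0.17734.
Intercept c from Pit 1: 376 − 21.28 − 72.00 = 282.72.
At (235, 568): z = 23.2 + 100.7 + 282.72 = 406.6 m.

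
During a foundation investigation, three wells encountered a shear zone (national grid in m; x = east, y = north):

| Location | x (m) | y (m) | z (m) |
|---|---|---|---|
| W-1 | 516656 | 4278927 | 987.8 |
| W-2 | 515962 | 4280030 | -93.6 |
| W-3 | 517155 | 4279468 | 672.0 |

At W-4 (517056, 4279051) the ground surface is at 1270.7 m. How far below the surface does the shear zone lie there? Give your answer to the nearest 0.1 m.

Let the plane be z = a·x + b·y + c.
W-2−W-1: −694a + 1103b = −1081.4;  W-3−W-1: 499a + 541b = −315.8.
Solving gives a = 0.255667489, b = −0.819552822.
Then c = 987.8 − a·516656 − b·4278927 = 3375702.36.
At (517056, 4279051): z_contact = 132194.41 − 3506908.32 + 3375702.36 = 988.44 m.
Depth below ground = 1270.7 − 988.44 = 282.3 m.

282.3 m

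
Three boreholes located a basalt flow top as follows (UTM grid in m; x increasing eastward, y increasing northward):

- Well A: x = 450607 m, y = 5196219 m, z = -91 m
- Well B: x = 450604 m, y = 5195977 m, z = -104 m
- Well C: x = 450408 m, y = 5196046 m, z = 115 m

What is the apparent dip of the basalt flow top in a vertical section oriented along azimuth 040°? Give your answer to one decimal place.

Let the plane be z = a·x + b·y + c.
Well B−Well A: −3a − 242b = −13;  Well C−Well A: −199a − 173b = 206.
Solving gives a = −1.09366, b = 0.06728.
Unit vector along 040° is (sin 40°, cos 40°) = (0.6428, 0.7660).
Slope in that direction = a·(0.6428) + b·(0.7660) = −0.65146.
Apparent dip = arctan|0.65146| = 33.1° (true dip is 47.6°, so apparent ≤ true as expected).

33.1°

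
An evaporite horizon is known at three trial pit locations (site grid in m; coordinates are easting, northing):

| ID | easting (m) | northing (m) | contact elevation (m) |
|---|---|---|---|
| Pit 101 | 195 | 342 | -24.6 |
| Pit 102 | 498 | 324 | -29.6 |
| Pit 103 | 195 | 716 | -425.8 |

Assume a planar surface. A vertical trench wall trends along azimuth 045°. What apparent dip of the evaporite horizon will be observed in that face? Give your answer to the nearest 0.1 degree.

39.2°

Let the plane be z = a·easting + b·northing + c.
Pit 102−Pit 101: 303a − 18b = −5;  Pit 103−Pit 101: 0a + 374b = −401.2.
Solving gives a = −0.08023, b = −1.07273.
Unit vector along 045° is (sin 45°, cos 45°) = (0.7071, 0.7071).
Slope in that direction = a·(0.7071) + b·(0.7071) = −0.81526.
Apparent dip = arctan|0.81526| = 39.2° (true dip is 47.1°, so apparent ≤ true as expected).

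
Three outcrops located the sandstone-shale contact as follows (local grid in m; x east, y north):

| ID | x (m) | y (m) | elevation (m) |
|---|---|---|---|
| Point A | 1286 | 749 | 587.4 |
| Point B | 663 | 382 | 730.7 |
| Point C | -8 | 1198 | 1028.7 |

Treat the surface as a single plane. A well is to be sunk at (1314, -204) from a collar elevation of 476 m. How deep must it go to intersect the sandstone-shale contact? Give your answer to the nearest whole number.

10 m

Let the plane be z = a·x + b·y + c.
Point B−Point A: −623a − 367b = 143.3;  Point C−Point A: −1294a + 449b = 441.3.
Solving gives a = −0.29988, b = 0.11860.
Then c = 587.4 − a·1286 − b·749 = 884.22.
At (1314, -204): z_contact = −394.0 − 24.2 + 884.22 = 466.0 m.
Depth below ground = 476 − 466.0 = 10 m.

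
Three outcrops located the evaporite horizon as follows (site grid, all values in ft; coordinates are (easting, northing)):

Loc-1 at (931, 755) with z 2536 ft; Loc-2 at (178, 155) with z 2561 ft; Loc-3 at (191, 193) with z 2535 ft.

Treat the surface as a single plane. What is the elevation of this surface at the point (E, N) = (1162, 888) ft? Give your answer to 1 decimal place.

Two edge vectors: Loc-1→Loc-2 = (-753, -600, 25), Loc-1→Loc-3 = (-740, -562, -1).
Normal n = (Loc-1→Loc-2) × (Loc-1→Loc-3) = (14650, -19253, -20814).
So ∂z/∂E = −n_x/n_z = 0.703853 and ∂z/∂N = −n_y/n_z = −0.925002.
Intercept c from Loc-1: 2536 − 655.29 + 698.38 = 2579.09.
At (1162, 888): z = 817.9 − 821.4 + 2579.09 = 2575.6 ft.

2575.6 ft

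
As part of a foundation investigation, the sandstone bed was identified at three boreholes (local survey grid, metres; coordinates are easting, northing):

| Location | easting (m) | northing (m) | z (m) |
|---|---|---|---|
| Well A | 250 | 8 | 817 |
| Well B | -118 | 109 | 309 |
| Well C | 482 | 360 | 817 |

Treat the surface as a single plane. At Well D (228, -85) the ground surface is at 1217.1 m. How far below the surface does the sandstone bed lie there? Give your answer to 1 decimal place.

Two edge vectors: Well A→Well B = (-368, 101, -508), Well A→Well C = (232, 352, 0).
Normal n = (Well A→Well B) × (Well A→Well C) = (178816, -117856, -152968).
So ∂z/∂easting = −n_x/n_z = 1.16898 and ∂z/∂northing = −n_y/n_z = −0.77046.
Intercept c from Well A: 817 − 292.24 + 6.16 = 530.92.
At (228, -85): z_contact = 266.53 + 65.49 + 530.92 = 862.94 m.
Depth below ground = 1217.1 − 862.94 = 354.2 m.

354.2 m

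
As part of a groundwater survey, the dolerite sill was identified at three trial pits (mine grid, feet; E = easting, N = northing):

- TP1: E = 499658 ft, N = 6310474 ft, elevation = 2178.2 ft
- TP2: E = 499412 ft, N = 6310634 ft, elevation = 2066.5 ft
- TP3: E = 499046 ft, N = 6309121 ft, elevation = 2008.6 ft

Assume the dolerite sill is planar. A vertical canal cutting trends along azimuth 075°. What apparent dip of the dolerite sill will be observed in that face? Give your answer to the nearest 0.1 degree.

Two edge vectors: TP1→TP2 = (-246, 160, -111.7), TP1→TP3 = (-612, -1353, -169.6).
Normal n = (TP1→TP2) × (TP1→TP3) = (-178266.1, 26638.8, 430758).
So ∂z/∂E = −n_x/n_z = 0.41384 and ∂z/∂N = −n_y/n_z = −0.06184.
Unit vector along 075° is (sin 75°, cos 75°) = (0.9659, 0.2588).
Slope in that direction = a·(0.9659) + b·(0.2588) = 0.38374.
Apparent dip = arctan|0.38374| = 21.0° (true dip is 22.7°, so apparent ≤ true as expected).

21.0°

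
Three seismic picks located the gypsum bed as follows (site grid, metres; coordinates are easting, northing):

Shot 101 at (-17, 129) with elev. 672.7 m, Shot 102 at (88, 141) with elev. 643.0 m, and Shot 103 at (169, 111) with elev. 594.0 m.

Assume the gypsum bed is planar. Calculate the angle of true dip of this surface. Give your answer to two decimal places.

Two edge vectors: Shot 101→Shot 102 = (105, 12, -29.7), Shot 101→Shot 103 = (186, -18, -78.7).
Normal n = (Shot 101→Shot 102) × (Shot 101→Shot 103) = (-1479, 2739.3, -4122).
So ∂z/∂easting = −n_x/n_z = −0.35881 and ∂z/∂northing = −n_y/n_z = 0.66456.
Gradient magnitude |∇z| = √(a² + b²) = √(0.12874 + 0.44163) = 0.75523.
True dip = arctan(0.75523) = 37.06°, dipping toward SSE (azimuth ≈ 152°).

37.06°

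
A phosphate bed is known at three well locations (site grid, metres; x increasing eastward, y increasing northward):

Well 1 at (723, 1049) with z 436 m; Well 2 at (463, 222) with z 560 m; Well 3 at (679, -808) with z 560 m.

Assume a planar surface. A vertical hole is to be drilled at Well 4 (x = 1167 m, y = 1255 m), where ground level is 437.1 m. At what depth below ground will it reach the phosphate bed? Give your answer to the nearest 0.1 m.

140.5 m

Two edge vectors: Well 1→Well 2 = (-260, -827, 124), Well 1→Well 3 = (-44, -1857, 124).
Normal n = (Well 1→Well 2) × (Well 1→Well 3) = (127720, 26784, 446432).
So ∂z/∂x = −n_x/n_z = −0.286091 and ∂z/∂y = −n_y/n_z = −0.059996.
Intercept c from Well 1: 436 + 206.84 + 62.94 = 705.78.
At (1167, 1255): z_contact = −333.87 − 75.29 + 705.78 = 296.62 m.
Depth below ground = 437.1 − 296.62 = 140.5 m.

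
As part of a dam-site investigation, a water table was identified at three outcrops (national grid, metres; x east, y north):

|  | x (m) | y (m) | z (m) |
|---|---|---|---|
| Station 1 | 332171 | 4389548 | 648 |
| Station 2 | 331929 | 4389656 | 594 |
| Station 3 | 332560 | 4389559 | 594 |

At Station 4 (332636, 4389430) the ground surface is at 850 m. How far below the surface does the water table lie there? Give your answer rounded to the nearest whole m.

167 m

Two edge vectors: Station 1→Station 2 = (-242, 108, -54), Station 1→Station 3 = (389, 11, -54).
Normal n = (Station 1→Station 2) × (Station 1→Station 3) = (-5238, -34074, -44674).
So ∂z/∂x = −n_x/n_z = −0.11724941 and ∂z/∂y = −n_y/n_z = −0.76272552.
Intercept c from Station 1: 648 + 38946.85 + 3348020.29 = 3387615.15.
At (332636, 4389430): z_contact = −39001.4 − 3347930.3 + 3387615.15 = 683.5 m.
Depth below ground = 850 − 683.5 = 167 m.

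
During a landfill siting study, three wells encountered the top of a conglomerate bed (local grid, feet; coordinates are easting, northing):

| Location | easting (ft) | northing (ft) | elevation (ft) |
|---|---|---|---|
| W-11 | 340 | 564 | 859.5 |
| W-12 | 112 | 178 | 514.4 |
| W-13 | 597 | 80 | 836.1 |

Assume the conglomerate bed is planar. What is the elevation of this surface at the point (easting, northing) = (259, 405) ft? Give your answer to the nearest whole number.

Two edge vectors: W-11→W-12 = (-228, -386, -345.1), W-11→W-13 = (257, -484, -23.4).
Normal n = (W-11→W-12) × (W-11→W-13) = (-157996, -94025.9, 209554).
So ∂z/∂easting = −n_x/n_z = 0.75396 and ∂z/∂northing = −n_y/n_z = 0.44870.
Intercept c from W-11: 859.5 − 256.35 − 253.06 = 350.09.
At (259, 405): z = 195.3 + 181.7 + 350.09 = 727.1 ft.

727 ft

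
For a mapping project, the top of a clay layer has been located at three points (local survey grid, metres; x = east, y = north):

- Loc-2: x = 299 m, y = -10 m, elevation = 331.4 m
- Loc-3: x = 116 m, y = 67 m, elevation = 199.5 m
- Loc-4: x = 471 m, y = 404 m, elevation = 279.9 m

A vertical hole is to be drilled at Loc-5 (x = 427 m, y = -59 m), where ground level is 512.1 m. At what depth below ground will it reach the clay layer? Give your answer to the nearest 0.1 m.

Two edge vectors: Loc-2→Loc-3 = (-183, 77, -131.9), Loc-2→Loc-4 = (172, 414, -51.5).
Normal n = (Loc-2→Loc-3) × (Loc-2→Loc-4) = (50641.1, -32111.3, -89006).
So ∂z/∂x = −n_x/n_z = 0.56896 and ∂z/∂y = −n_y/n_z = −0.36078.
Intercept c from Loc-2: 331.4 − 170.12 − 3.61 = 157.67.
At (427, -59): z_contact = 242.95 + 21.29 + 157.67 = 421.91 m.
Depth below ground = 512.1 − 421.91 = 90.2 m.

90.2 m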